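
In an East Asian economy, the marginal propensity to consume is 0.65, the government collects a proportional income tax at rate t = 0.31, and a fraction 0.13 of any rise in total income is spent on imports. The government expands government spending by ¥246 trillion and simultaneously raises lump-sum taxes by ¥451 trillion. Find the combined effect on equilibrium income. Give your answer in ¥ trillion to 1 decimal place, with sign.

−¥69.2 trillion

Expenditure multiplier = 1/(1 − c(1−t) + m) = 1/(1 − 0.65×0.69 + 0.13) = 1/0.6815 ≈ 1.467.
ΔG contributes k·ΔG = (+¥246 trillion) / 0.6815 ≈ +¥361 trillion.
ΔT of +¥451 trillion changes first-round spending by −c·ΔT = −¥293.15 trillion, contributing k·(−c·ΔT) = (−¥293.15 trillion) / 0.6815 ≈ −¥430.2 trillion.
Net ΔY = k(ΔG − c·ΔT) = (−¥47.15 trillion) / 0.6815 ≈ −¥69.2 trillion.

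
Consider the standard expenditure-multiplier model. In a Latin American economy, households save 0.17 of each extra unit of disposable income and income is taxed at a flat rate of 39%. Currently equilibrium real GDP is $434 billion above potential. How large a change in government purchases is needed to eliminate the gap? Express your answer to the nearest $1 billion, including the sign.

MPC = 1 − MPS = 1 − 0.17 = 0.83.
Spending multiplier = 1/(1 − c(1−t)) = 1/(1 − 0.83×0.61) = 1/0.4937 ≈ 2.026.
Need ΔY = −$434 billion, so ΔG = ΔY/k = (−$434 billion) × 0.4937 ≈ −$214 billion.
The government should cut government purchases by $214 billion.

−$214 billion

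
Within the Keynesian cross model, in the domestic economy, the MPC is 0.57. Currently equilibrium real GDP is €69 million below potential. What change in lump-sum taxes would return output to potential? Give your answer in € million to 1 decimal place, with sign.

−€52.1 million

Spending multiplier = 1/(1 − MPC) = 1/(1 − 0.57) = 1/0.43 ≈ 2.326.
Tax multiplier = −c·k = −0.57/0.43 ≈ −1.326. Need ΔY = +€69 million, so ΔT = ΔY/(−c·k) = −(+€69 million) × 0.43 / 0.57 ≈ −€52.1 million.
The government should cut lump-sum taxes by €52.1 million.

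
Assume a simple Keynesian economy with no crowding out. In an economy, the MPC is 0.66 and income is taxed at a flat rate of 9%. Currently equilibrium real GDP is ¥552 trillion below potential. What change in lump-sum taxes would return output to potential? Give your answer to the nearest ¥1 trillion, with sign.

−¥334 trillion

Spending multiplier = 1/(1 − c(1−t)) = 1/(1 − 0.66×0.91) = 1/0.3994 ≈ 2.504.
Tax multiplier = −c·k = −0.66/0.3994 ≈ −1.652. Need ΔY = +¥552 trillion, so ΔT = ΔY/(−c·k) = −(+¥552 trillion) × 0.3994 / 0.66 ≈ −¥334 trillion.
The government should cut lump-sum taxes by ¥334 trillion.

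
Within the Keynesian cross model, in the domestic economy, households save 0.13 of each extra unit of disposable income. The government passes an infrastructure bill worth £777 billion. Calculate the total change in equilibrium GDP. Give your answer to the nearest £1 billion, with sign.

MPC = 1 − MPS = 1 − 0.13 = 0.87.
Government-spending multiplier = 1/(1 − MPC) = 1/(1 − 0.87) = 1/0.13 ≈ 7.692.
ΔY = k × ΔG = (+£777 billion) / 0.13 ≈ +£5,977 billion.

+£5,977 billion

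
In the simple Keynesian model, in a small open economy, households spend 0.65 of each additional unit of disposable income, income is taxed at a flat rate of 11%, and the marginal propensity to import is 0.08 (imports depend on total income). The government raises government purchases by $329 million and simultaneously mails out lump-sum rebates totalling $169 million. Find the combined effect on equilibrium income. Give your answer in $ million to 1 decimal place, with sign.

+$875.1 million

Expenditure multiplier = 1/(1 − c(1−t) + m) = 1/(1 − 0.65×0.89 + 0.08) = 1/0.5015 ≈ 1.994.
ΔG contributes k·ΔG = (+$329 million) / 0.5015 ≈ +$656 million.
ΔT of −$169 million changes first-round spending by −c·ΔT = +$109.85 million, contributing k·(−c·ΔT) = (+$109.85 million) / 0.5015 ≈ +$219 million.
Net ΔY = k(ΔG − c·ΔT) = (+$438.85 million) / 0.5015 ≈ +$875.1 million.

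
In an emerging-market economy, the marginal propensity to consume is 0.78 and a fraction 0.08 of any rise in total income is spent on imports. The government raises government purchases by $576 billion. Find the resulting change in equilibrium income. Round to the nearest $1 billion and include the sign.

Government-spending multiplier = 1/(1 − c + m) = 1/(1 − 0.78 + 0.08) = 1/0.3 ≈ 3.333.
ΔY = k × ΔG = (+$576 billion) / 0.3 = +$1,920 billion.

+$1,920 billion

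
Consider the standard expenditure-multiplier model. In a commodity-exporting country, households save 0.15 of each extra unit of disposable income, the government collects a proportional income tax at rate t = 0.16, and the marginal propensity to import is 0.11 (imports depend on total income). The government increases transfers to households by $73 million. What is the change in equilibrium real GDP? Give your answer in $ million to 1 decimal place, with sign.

MPC = 1 − MPS = 1 − 0.15 = 0.85.
The transfer change shifts disposable income by +$73 million, so first-round consumption changes by c·ΔTR = 0.85 × (+$73 million) = +$62.05 million.
Expenditure multiplier = 1/(1 − c(1−t) + m) = 1/(1 − 0.85×0.84 + 0.11) = 1/0.396 ≈ 2.525.
The transfer multiplier is c × k ≈ 2.146, so ΔY = k × (c·ΔTR) = (+$62.05 million) / 0.396 ≈ +$156.7 million.

+$156.7 million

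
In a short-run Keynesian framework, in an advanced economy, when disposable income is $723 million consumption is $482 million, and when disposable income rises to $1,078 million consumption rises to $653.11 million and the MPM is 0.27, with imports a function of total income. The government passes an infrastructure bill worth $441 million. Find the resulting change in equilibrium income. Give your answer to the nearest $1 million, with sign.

MPC = ΔC/ΔYd = (653.11 − 482)/(1,078 − 723) = 171.11/355 = 0.482.
Government-spending multiplier = 1/(1 − c + m) = 1/(1 − 0.482 + 0.27) = 1/0.788 ≈ 1.269.
ΔY = k × ΔG = (+$441 million) / 0.788 ≈ +$560 million.

+$560 million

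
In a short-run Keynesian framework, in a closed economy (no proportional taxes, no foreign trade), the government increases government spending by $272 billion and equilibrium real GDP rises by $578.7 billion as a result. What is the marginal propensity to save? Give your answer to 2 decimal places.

Implied spending multiplier k = ΔY/ΔG = 578.7/272 ≈ 2.1276.
Since k = 1/(1 − MPC), MPC = 1 − 1/k = 1 − ΔG/ΔY = 1 − 272/578.7 ≈ 0.53.
MPS = 1 − MPC = 0.47.

0.47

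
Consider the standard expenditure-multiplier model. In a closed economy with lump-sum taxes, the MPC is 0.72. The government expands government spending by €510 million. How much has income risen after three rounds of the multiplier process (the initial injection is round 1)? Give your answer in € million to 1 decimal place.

Round 1 adds ΔG = €510 million; each later round is MPC = 0.72 times the previous.
After 3 rounds: 510 + 367.2 + 264.384 = ΔG·(1 − c^3)/(1 − c) = 510 × (1 − 0.373248)/0.28 ≈ €1,141.6 million.

€1,141.6 million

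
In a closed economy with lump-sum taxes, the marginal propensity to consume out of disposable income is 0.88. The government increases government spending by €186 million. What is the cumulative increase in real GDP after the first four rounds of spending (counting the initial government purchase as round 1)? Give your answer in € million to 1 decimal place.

Round 1 adds ΔG = €186 million; each later round is MPC = 0.88 times the previous.
After 4 rounds: 186 + 163.68 + 144.0384 + 126.753792 = ΔG·(1 − c^4)/(1 − c) = 186 × (1 − 0.59969536)/0.12 ≈ €620.5 million.

€620.5 million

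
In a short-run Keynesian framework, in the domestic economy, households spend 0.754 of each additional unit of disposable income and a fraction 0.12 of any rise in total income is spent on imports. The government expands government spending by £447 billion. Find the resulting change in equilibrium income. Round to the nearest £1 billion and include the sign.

+£1,221 billion

Government-spending multiplier = 1/(1 − c + m) = 1/(1 − 0.754 + 0.12) = 1/0.366 ≈ 2.732.
ΔY = k × ΔG = (+£447 billion) / 0.366 ≈ +£1,221 billion.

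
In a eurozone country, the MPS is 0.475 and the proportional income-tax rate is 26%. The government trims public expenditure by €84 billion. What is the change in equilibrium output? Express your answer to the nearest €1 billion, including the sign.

MPC = 1 − MPS = 1 − 0.475 = 0.525.
Government-spending multiplier = 1/(1 − c(1−t)) = 1/(1 − 0.525×0.74) = 1/0.6115 ≈ 1.635.
ΔY = k × ΔG = (−€84 billion) / 0.6115 ≈ −€137 billion.

−€137 billion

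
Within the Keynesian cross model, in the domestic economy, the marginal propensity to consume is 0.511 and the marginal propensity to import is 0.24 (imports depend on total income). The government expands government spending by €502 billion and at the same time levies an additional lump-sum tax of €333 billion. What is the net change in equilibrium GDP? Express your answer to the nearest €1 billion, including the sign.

Expenditure multiplier = 1/(1 − c + m) = 1/(1 − 0.511 + 0.24) = 1/0.729 ≈ 1.372.
ΔG contributes k·ΔG = (+€502 billion) / 0.729 ≈ +€688.6 billion.
ΔT of +€333 billion changes first-round spending by −c·ΔT = −€170.163 billion, contributing k·(−c·ΔT) = (−€170.163 billion) / 0.729 ≈ −€233.4 billion.
Net ΔY = k(ΔG − c·ΔT) = (+€331.837 billion) / 0.729 ≈ +€455 billion.

+€455 billion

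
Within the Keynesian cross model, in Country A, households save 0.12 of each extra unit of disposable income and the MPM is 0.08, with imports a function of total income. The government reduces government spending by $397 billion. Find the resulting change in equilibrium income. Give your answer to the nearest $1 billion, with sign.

−$1,985 billion

MPC = 1 − MPS = 1 − 0.12 = 0.88.
Expenditure multiplier = 1/(1 − c + m) = 1/(1 − 0.88 + 0.08) = 1/0.2 = 5.
ΔY = k × ΔG = (−$397 billion) / 0.2 = −$1,985 billion.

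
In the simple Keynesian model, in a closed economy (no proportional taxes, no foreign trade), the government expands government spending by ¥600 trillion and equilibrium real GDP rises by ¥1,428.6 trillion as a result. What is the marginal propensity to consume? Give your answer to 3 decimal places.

0.580

Implied spending multiplier k = ΔY/ΔG = 1,428.6/600 = 2.381.
Since k = 1/(1 − MPC), MPC = 1 − 1/k = 1 − ΔG/ΔY = 1 − 600/1,428.6 ≈ 0.580.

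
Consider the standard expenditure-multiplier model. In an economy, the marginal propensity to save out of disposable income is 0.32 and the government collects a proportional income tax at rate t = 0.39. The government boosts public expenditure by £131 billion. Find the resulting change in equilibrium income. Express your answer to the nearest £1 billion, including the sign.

+£224 billion

MPC = 1 − MPS = 1 − 0.32 = 0.68.
Spending multiplier = 1/(1 − c(1−t)) = 1/(1 − 0.68×0.61) = 1/0.5852 ≈ 1.709.
ΔY = k × ΔG = (+£131 billion) / 0.5852 ≈ +£224 billion.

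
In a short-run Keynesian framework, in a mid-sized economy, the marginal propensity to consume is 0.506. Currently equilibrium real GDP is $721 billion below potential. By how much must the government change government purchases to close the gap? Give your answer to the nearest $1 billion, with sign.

+$356 billion

Spending multiplier = 1/(1 − MPC) = 1/(1 − 0.506) = 1/0.494 ≈ 2.024.
Need ΔY = +$721 billion, so ΔG = ΔY/k = (+$721 billion) × 0.494 ≈ +$356 billion.
The government should increase government purchases by $356 billion.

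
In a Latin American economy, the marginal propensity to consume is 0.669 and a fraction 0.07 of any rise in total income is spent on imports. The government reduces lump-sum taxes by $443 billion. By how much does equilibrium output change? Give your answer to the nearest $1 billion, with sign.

+$739 billion

A lump-sum tax change of −$443 billion shifts disposable income by +$443 billion; first-round consumption changes by −c × ΔT = −0.669 × (−$443 billion) = +$296.367 billion.
Expenditure multiplier = 1/(1 − c + m) = 1/(1 − 0.669 + 0.07) = 1/0.401 ≈ 2.494.
The tax multiplier is −c × k ≈ −1.668, so ΔY = k × (−c·ΔT) = (+$296.367 billion) / 0.401 ≈ +$739 billion.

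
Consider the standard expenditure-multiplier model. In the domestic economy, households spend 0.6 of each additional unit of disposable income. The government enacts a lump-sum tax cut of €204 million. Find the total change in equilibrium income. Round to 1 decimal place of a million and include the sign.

A lump-sum tax change of −€204 million shifts disposable income by +€204 million; first-round consumption changes by −c × ΔT = −0.6 × (−€204 million) = +€122.4 million.
Expenditure multiplier = 1/(1 − MPC) = 1/(1 − 0.6) = 1/0.4 = 2.5.
The tax multiplier is −c × k = −1.5, so ΔY = k × (−c·ΔT) = (+€122.4 million) / 0.4 = +€306 million.

+€306.0 million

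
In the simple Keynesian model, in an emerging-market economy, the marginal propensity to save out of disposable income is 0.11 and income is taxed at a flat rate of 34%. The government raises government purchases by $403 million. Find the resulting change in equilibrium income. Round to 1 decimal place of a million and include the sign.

+$976.7 million

MPC = 1 − MPS = 1 − 0.11 = 0.89.
Expenditure multiplier = 1/(1 − c(1−t)) = 1/(1 − 0.89×0.66) = 1/0.4126 ≈ 2.424.
ΔY = k × ΔG = (+$403 million) / 0.4126 ≈ +$976.7 million.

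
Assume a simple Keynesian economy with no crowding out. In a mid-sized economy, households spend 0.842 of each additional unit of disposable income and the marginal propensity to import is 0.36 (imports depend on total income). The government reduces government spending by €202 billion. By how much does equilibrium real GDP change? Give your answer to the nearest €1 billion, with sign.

−€390 billion

Government-spending multiplier = 1/(1 − c + m) = 1/(1 − 0.842 + 0.36) = 1/0.518 ≈ 1.931.
ΔY = k × ΔG = (−€202 billion) / 0.518 ≈ −€390 billion.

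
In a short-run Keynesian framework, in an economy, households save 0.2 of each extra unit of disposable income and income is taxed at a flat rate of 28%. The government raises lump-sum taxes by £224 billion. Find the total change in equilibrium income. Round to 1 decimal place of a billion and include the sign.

MPC = 1 − MPS = 1 − 0.2 = 0.8.
A lump-sum tax change of +£224 billion shifts disposable income by −£224 billion; first-round consumption changes by −c × ΔT = −0.8 × (+£224 billion) = −£179.2 billion.
Expenditure multiplier = 1/(1 − c(1−t)) = 1/(1 − 0.8×0.72) = 1/0.424 ≈ 2.358.
The tax multiplier is −c × k ≈ −1.887, so ΔY = k × (−c·ΔT) = (−£179.2 billion) / 0.424 ≈ −£422.6 billion.

−£422.6 billion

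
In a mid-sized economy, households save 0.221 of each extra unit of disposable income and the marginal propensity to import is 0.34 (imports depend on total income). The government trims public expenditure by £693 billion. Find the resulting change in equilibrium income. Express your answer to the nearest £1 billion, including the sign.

−£1,235 billion

MPC = 1 − MPS = 1 − 0.221 = 0.779.
Expenditure multiplier = 1/(1 − c + m) = 1/(1 − 0.779 + 0.34) = 1/0.561 ≈ 1.783.
ΔY = k × ΔG = (−£693 billion) / 0.561 ≈ −£1,235 billion.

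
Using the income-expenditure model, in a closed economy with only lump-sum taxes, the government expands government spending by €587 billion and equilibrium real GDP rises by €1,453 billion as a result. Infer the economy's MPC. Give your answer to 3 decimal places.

Implied spending multiplier k = ΔY/ΔG = 1,453/587 ≈ 2.4753.
Since k = 1/(1 − MPC), MPC = 1 − 1/k = 1 − ΔG/ΔY = 1 − 587/1,453 ≈ 0.596.

0.596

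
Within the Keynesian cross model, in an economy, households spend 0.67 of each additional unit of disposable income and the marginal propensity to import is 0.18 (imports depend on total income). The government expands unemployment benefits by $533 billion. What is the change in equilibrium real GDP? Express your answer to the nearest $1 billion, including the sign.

The transfer change shifts disposable income by +$533 billion, so first-round consumption changes by c·ΔTR = 0.67 × (+$533 billion) = +$357.11 billion.
Expenditure multiplier = 1/(1 − c + m) = 1/(1 − 0.67 + 0.18) = 1/0.51 ≈ 1.961.
The transfer multiplier is c × k ≈ 1.314, so ΔY = k × (c·ΔTR) = (+$357.11 billion) / 0.51 ≈ +$700 billion.

+$700 billion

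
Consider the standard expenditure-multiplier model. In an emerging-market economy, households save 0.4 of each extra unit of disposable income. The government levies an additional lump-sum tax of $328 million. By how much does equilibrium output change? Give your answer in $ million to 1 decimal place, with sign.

−$492.0 million

MPC = 1 − MPS = 1 − 0.4 = 0.6.
A lump-sum tax change of +$328 million shifts disposable income by −$328 million; first-round consumption changes by −c × ΔT = −0.6 × (+$328 million) = −$196.8 million.
Expenditure multiplier = 1/(1 − MPC) = 1/(1 − 0.6) = 1/0.4 = 2.5.
The tax multiplier is −c × k = −1.5, so ΔY = k × (−c·ΔT) = (−$196.8 million) / 0.4 = −$492 million.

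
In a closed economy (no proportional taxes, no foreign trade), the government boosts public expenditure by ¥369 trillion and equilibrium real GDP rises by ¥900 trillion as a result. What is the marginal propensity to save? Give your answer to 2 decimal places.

0.41

Implied spending multiplier k = ΔY/ΔG = 900/369 ≈ 2.439.
Since k = 1/(1 − MPC), MPC = 1 − 1/k = 1 − ΔG/ΔY = 1 − 369/900 = 0.59.
MPS = 1 − MPC = 0.41.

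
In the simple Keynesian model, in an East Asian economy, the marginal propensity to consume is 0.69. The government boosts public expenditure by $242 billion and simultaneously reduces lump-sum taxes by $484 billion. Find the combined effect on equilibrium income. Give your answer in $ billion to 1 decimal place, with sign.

Expenditure multiplier = 1/(1 − MPC) = 1/(1 − 0.69) = 1/0.31 ≈ 3.226.
ΔG contributes k·ΔG = (+$242 billion) / 0.31 ≈ +$780.6 billion.
ΔT of −$484 billion changes first-round spending by −c·ΔT = +$333.96 billion, contributing k·(−c·ΔT) = (+$333.96 billion) / 0.31 ≈ +$1,077.3 billion.
Net ΔY = k(ΔG − c·ΔT) = (+$575.96 billion) / 0.31 ≈ +$1,857.9 billion.

+$1,857.9 billion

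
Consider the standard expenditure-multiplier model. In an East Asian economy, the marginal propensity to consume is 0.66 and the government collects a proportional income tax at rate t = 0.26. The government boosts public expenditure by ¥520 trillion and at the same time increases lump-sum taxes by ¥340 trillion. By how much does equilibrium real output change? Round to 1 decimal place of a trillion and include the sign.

+¥577.8 trillion

Expenditure multiplier = 1/(1 − c(1−t)) = 1/(1 − 0.66×0.74) = 1/0.5116 ≈ 1.955.
ΔG contributes k·ΔG = (+¥520 trillion) / 0.5116 ≈ +¥1,016.4 trillion.
ΔT of +¥340 trillion changes first-round spending by −c·ΔT = −¥224.4 trillion, contributing k·(−c·ΔT) = (−¥224.4 trillion) / 0.5116 ≈ −¥438.6 trillion.
Net ΔY = k(ΔG − c·ΔT) = (+¥295.6 trillion) / 0.5116 ≈ +¥577.8 trillion.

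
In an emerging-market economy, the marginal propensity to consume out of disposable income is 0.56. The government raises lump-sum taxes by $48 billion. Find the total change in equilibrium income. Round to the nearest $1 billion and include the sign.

−$61 billion

A lump-sum tax change of +$48 billion shifts disposable income by −$48 billion; first-round consumption changes by −c × ΔT = −0.56 × (+$48 billion) = −$26.88 billion.
Expenditure multiplier = 1/(1 − MPC) = 1/(1 − 0.56) = 1/0.44 ≈ 2.273.
The tax multiplier is −c × k ≈ −1.273, so ΔY = k × (−c·ΔT) = (−$26.88 billion) / 0.44 ≈ −$61 billion.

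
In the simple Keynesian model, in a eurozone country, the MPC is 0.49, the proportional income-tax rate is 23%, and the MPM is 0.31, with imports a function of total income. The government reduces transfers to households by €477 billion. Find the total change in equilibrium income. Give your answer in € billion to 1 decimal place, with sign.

−€250.6 billion

The transfer change shifts disposable income by −€477 billion, so first-round consumption changes by c·ΔTR = 0.49 × (−€477 billion) = −€233.73 billion.
Expenditure multiplier = 1/(1 − c(1−t) + m) = 1/(1 − 0.49×0.77 + 0.31) = 1/0.9327 ≈ 1.072.
The transfer multiplier is c × k ≈ 0.525, so ΔY = k × (c·ΔTR) = (−€233.73 billion) / 0.9327 ≈ −€250.6 billion.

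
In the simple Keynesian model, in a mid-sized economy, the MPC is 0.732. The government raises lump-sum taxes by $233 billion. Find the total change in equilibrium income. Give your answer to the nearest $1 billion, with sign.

−$636 billion

A lump-sum tax change of +$233 billion shifts disposable income by −$233 billion; first-round consumption changes by −c × ΔT = −0.732 × (+$233 billion) = −$170.556 billion.
Expenditure multiplier = 1/(1 − MPC) = 1/(1 − 0.732) = 1/0.268 ≈ 3.731.
The tax multiplier is −c × k ≈ −2.731, so ΔY = k × (−c·ΔT) = (−$170.556 billion) / 0.268 ≈ −$636 billion.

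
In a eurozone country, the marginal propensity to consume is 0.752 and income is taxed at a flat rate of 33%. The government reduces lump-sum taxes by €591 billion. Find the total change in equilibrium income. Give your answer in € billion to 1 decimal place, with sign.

+€895.7 billion

A lump-sum tax change of −€591 billion shifts disposable income by +€591 billion; first-round consumption changes by −c × ΔT = −0.752 × (−€591 billion) = +€444.432 billion.
Expenditure multiplier = 1/(1 − c(1−t)) = 1/(1 − 0.752×0.67) = 1/0.49616 ≈ 2.015.
The tax multiplier is −c × k ≈ −1.516, so ΔY = k × (−c·ΔT) = (+€444.432 billion) / 0.49616 ≈ +€895.7 billion.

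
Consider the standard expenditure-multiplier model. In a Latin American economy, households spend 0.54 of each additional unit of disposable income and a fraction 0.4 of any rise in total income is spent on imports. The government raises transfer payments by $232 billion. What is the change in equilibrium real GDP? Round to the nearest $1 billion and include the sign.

+$146 billion

The transfer change shifts disposable income by +$232 billion, so first-round consumption changes by c·ΔTR = 0.54 × (+$232 billion) = +$125.28 billion.
Expenditure multiplier = 1/(1 − c + m) = 1/(1 − 0.54 + 0.4) = 1/0.86 ≈ 1.163.
The transfer multiplier is c × k ≈ 0.628, so ΔY = k × (c·ΔTR) = (+$125.28 billion) / 0.86 ≈ +$146 billion.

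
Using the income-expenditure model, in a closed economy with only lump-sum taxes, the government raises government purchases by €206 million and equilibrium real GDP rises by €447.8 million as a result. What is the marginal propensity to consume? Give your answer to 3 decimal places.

Implied spending multiplier k = ΔY/ΔG = 447.8/206 ≈ 2.1738.
Since k = 1/(1 − MPC), MPC = 1 − 1/k = 1 − ΔG/ΔY = 1 − 206/447.8 ≈ 0.540.

0.540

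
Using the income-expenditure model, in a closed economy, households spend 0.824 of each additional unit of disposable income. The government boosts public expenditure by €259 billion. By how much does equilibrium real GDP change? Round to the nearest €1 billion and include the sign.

Expenditure multiplier = 1/(1 − MPC) = 1/(1 − 0.824) = 1/0.176 ≈ 5.682.
ΔY = k × ΔG = (+€259 billion) / 0.176 ≈ +€1,472 billion.

+€1,472 billion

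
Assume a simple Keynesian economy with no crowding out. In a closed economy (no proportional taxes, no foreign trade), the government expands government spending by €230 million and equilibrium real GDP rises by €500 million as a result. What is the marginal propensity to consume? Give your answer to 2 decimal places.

0.54

Implied spending multiplier k = ΔY/ΔG = 500/230 ≈ 2.1739.
Since k = 1/(1 − MPC), MPC = 1 − 1/k = 1 − ΔG/ΔY = 1 − 230/500 = 0.54.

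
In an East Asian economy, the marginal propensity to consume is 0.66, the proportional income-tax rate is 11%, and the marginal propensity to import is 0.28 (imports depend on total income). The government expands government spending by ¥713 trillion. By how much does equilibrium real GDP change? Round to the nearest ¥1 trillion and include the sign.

Spending multiplier = 1/(1 − c(1−t) + m) = 1/(1 − 0.66×0.89 + 0.28) = 1/0.6926 ≈ 1.444.
ΔY = k × ΔG = (+¥713 trillion) / 0.6926 ≈ +¥1,029 trillion.

+¥1,029 trillion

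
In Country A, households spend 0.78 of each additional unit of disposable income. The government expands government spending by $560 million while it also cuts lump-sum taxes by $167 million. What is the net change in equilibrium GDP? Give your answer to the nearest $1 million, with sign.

Expenditure multiplier = 1/(1 − MPC) = 1/(1 − 0.78) = 1/0.22 ≈ 4.545.
ΔG contributes k·ΔG = (+$560 million) / 0.22 ≈ +$2,545.5 million.
ΔT of −$167 million changes first-round spending by −c·ΔT = +$130.26 million, contributing k·(−c·ΔT) = (+$130.26 million) / 0.22 ≈ +$592.1 million.
Net ΔY = k(ΔG − c·ΔT) = (+$690.26 million) / 0.22 ≈ +$3,138 million.

+$3,138 million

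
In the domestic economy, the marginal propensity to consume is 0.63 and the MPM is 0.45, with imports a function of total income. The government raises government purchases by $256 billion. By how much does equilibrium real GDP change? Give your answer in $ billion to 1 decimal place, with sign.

+$312.2 billion

Government-spending multiplier = 1/(1 − c + m) = 1/(1 − 0.63 + 0.45) = 1/0.82 ≈ 1.22.
ΔY = k × ΔG = (+$256 billion) / 0.82 ≈ +$312.2 billion.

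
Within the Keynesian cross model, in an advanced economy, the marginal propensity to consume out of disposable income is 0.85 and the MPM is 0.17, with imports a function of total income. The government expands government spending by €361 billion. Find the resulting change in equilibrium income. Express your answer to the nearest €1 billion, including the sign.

Spending multiplier = 1/(1 − c + m) = 1/(1 − 0.85 + 0.17) = 1/0.32 = 3.125.
ΔY = k × ΔG = (+€361 billion) / 0.32 ≈ +€1,128 billion.

+€1,128 billion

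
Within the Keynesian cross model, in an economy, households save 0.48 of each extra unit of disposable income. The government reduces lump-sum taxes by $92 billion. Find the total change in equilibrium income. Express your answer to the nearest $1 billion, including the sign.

MPC = 1 − MPS = 1 − 0.48 = 0.52.
A lump-sum tax change of −$92 billion shifts disposable income by +$92 billion; first-round consumption changes by −c × ΔT = −0.52 × (−$92 billion) = +$47.84 billion.
Expenditure multiplier = 1/(1 − MPC) = 1/(1 − 0.52) = 1/0.48 ≈ 2.083.
The tax multiplier is −c × k ≈ −1.083, so ΔY = k × (−c·ΔT) = (+$47.84 billion) / 0.48 ≈ +$100 billion.

+$100 billion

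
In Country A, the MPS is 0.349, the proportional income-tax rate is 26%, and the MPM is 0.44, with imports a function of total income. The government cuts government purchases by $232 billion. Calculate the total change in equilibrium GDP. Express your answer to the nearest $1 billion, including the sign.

−$242 billion

MPC = 1 − MPS = 1 − 0.349 = 0.651.
Expenditure multiplier = 1/(1 − c(1−t) + m) = 1/(1 − 0.651×0.74 + 0.44) = 1/0.95826 ≈ 1.044.
ΔY = k × ΔG = (−$232 billion) / 0.95826 ≈ −$242 billion.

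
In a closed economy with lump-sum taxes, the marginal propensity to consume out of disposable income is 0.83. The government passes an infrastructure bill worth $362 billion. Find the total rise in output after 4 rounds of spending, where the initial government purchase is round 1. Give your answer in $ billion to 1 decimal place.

Round 1 adds ΔG = $362 billion; each later round is MPC = 0.83 times the previous.
After 4 rounds: 362 + 300.46 + 249.3818 + 206.986894 = ΔG·(1 − c^4)/(1 − c) = 362 × (1 − 0.47458321)/0.17 ≈ $1,118.8 billion.

$1,118.8 billion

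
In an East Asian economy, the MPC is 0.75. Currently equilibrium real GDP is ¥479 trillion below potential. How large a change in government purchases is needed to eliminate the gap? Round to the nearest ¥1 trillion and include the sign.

Spending multiplier = 1/(1 − MPC) = 1/(1 − 0.75) = 1/0.25 = 4.
Need ΔY = +¥479 trillion, so ΔG = ΔY/k = (+¥479 trillion) × 0.25 ≈ +¥120 trillion.
The government should increase government purchases by ¥120 trillion.

+¥120 trillion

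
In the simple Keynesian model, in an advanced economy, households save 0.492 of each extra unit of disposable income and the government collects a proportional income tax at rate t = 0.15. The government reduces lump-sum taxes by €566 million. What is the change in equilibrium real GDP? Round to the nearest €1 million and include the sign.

MPC = 1 − MPS = 1 − 0.492 = 0.508.
A lump-sum tax change of −€566 million shifts disposable income by +€566 million; first-round consumption changes by −c × ΔT = −0.508 × (−€566 million) = +€287.528 million.
Expenditure multiplier = 1/(1 − c(1−t)) = 1/(1 − 0.508×0.85) = 1/0.5682 ≈ 1.76.
The tax multiplier is −c × k ≈ −0.894, so ΔY = k × (−c·ΔT) = (+€287.528 million) / 0.5682 ≈ +€506 million.

+€506 million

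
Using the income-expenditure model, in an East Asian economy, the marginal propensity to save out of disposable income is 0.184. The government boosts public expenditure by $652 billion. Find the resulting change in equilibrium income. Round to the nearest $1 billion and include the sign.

MPC = 1 − MPS = 1 − 0.184 = 0.816.
Spending multiplier = 1/(1 − MPC) = 1/(1 − 0.816) = 1/0.184 ≈ 5.435.
ΔY = k × ΔG = (+$652 billion) / 0.184 ≈ +$3,543 billion.

+$3,543 billion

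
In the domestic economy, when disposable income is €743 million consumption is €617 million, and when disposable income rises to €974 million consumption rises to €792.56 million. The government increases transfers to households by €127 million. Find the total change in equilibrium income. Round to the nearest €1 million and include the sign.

MPC = ΔC/ΔYd = (792.56 − 617)/(974 − 743) = 175.56/231 = 0.76.
The transfer change shifts disposable income by +€127 million, so first-round consumption changes by c·ΔTR = 0.76 × (+€127 million) = +€96.52 million.
Expenditure multiplier = 1/(1 − MPC) = 1/(1 − 0.76) = 1/0.24 ≈ 4.167.
The transfer multiplier is c × k ≈ 3.167, so ΔY = k × (c·ΔTR) = (+€96.52 million) / 0.24 ≈ +€402 million.

+€402 million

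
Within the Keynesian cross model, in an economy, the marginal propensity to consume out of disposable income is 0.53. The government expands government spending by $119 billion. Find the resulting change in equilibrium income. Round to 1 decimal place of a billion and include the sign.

+$253.2 billion

Expenditure multiplier = 1/(1 − MPC) = 1/(1 − 0.53) = 1/0.47 ≈ 2.128.
ΔY = k × ΔG = (+$119 billion) / 0.47 ≈ +$253.2 billion.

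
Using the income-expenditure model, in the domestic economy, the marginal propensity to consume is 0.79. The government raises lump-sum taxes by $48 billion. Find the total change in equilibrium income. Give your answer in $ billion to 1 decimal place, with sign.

A lump-sum tax change of +$48 billion shifts disposable income by −$48 billion; first-round consumption changes by −c × ΔT = −0.79 × (+$48 billion) = −$37.92 billion.
Expenditure multiplier = 1/(1 − MPC) = 1/(1 − 0.79) = 1/0.21 ≈ 4.762.
The tax multiplier is −c × k ≈ −3.762, so ΔY = k × (−c·ΔT) = (−$37.92 billion) / 0.21 ≈ −$180.6 billion.

−$180.6 billion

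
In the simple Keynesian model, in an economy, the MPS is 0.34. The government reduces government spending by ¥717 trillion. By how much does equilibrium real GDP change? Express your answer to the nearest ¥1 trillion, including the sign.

−¥2,109 trillion

MPC = 1 − MPS = 1 − 0.34 = 0.66.
Spending multiplier = 1/(1 − MPC) = 1/(1 − 0.66) = 1/0.34 ≈ 2.941.
ΔY = k × ΔG = (−¥717 trillion) / 0.34 ≈ −¥2,109 trillion.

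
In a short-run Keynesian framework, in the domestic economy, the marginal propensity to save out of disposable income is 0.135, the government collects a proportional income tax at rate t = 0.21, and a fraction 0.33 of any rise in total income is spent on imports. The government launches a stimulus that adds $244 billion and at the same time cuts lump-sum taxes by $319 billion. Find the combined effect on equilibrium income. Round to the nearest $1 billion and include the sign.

+$804 billion

MPC = 1 − MPS = 1 − 0.135 = 0.865.
Expenditure multiplier = 1/(1 − c(1−t) + m) = 1/(1 − 0.865×0.79 + 0.33) = 1/0.64665 ≈ 1.546.
ΔG contributes k·ΔG = (+$244 billion) / 0.64665 ≈ +$377.3 billion.
ΔT of −$319 billion changes first-round spending by −c·ΔT = +$275.935 billion, contributing k·(−c·ΔT) = (+$275.935 billion) / 0.64665 ≈ +$426.7 billion.
Net ΔY = k(ΔG − c·ΔT) = (+$519.935 billion) / 0.64665 ≈ +$804 billion.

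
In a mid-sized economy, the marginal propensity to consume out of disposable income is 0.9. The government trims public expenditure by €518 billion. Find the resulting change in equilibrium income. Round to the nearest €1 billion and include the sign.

Spending multiplier = 1/(1 − MPC) = 1/(1 − 0.9) = 1/0.1 = 10.
ΔY = k × ΔG = (−€518 billion) / 0.1 = −€5,180 billion.

−€5,180 billion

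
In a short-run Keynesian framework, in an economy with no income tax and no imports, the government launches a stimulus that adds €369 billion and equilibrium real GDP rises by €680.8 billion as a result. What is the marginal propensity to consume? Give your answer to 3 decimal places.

Implied spending multiplier k = ΔY/ΔG = 680.8/369 ≈ 1.845.
Since k = 1/(1 − MPC), MPC = 1 − 1/k = 1 − ΔG/ΔY = 1 − 369/680.8 ≈ 0.458.

0.458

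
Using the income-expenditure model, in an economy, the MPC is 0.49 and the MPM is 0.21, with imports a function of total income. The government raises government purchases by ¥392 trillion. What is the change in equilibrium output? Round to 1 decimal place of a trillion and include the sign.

+¥544.4 trillion

Expenditure multiplier = 1/(1 − c + m) = 1/(1 − 0.49 + 0.21) = 1/0.72 ≈ 1.389.
ΔY = k × ΔG = (+¥392 trillion) / 0.72 ≈ +¥544.4 trillion.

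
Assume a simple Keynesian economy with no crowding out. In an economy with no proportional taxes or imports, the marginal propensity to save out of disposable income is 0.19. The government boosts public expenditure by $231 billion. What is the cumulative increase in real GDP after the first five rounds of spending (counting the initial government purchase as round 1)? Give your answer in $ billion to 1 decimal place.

$791.9 billion

MPC = 1 − MPS = 1 − 0.19 = 0.81.
Round 1 adds ΔG = $231 billion; each later round is MPC = 0.81 times the previous.
After 5 rounds: 231 + 187.11 + 151.5591 + 122.762871 + 99.43792551 = ΔG·(1 − c^5)/(1 − c) = 231 × (1 − 0.3486784401)/0.19 ≈ $791.9 billion.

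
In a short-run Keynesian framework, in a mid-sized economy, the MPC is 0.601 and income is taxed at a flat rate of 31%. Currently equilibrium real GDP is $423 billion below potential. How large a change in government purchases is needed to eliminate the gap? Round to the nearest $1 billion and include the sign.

Spending multiplier = 1/(1 − c(1−t)) = 1/(1 − 0.601×0.69) = 1/0.58531 ≈ 1.708.
Need ΔY = +$423 billion, so ΔG = ΔY/k = (+$423 billion) × 0.58531 ≈ +$248 billion.
The government should increase government purchases by $248 billion.

+$248 billion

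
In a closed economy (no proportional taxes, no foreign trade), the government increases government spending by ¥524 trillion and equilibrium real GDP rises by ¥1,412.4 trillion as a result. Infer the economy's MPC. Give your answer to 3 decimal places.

Implied spending multiplier k = ΔY/ΔG = 1,412.4/524 ≈ 2.6954.
Since k = 1/(1 − MPC), MPC = 1 − 1/k = 1 − ΔG/ΔY = 1 − 524/1,412.4 ≈ 0.629.

0.629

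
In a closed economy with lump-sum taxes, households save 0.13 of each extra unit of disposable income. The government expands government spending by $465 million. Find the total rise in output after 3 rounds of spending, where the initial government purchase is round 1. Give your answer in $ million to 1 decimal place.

$1,221.5 million

MPC = 1 − MPS = 1 − 0.13 = 0.87.
Round 1 adds ΔG = $465 million; each later round is MPC = 0.87 times the previous.
After 3 rounds: 465 + 404.55 + 351.9585 = ΔG·(1 − c^3)/(1 − c) = 465 × (1 − 0.658503)/0.13 ≈ $1,221.5 million.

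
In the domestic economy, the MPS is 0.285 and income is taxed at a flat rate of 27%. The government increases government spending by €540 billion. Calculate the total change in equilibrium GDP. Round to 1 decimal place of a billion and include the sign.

MPC = 1 − MPS = 1 − 0.285 = 0.715.
Spending multiplier = 1/(1 − c(1−t)) = 1/(1 − 0.715×0.73) = 1/0.47805 ≈ 2.092.
ΔY = k × ΔG = (+€540 billion) / 0.47805 ≈ +€1,129.6 billion.

+€1,129.6 billion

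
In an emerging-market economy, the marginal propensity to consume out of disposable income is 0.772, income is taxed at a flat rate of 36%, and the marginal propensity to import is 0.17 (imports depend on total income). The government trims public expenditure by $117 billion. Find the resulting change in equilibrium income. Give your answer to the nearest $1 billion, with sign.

−$173 billion

Government-spending multiplier = 1/(1 − c(1−t) + m) = 1/(1 − 0.772×0.64 + 0.17) = 1/0.67592 ≈ 1.479.
ΔY = k × ΔG = (−$117 billion) / 0.67592 ≈ −$173 billion.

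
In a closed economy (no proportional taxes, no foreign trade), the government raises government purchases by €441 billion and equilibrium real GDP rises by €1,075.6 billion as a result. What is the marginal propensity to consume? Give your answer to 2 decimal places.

Implied spending multiplier k = ΔY/ΔG = 1,075.6/441 ≈ 2.439.
Since k = 1/(1 − MPC), MPC = 1 − 1/k = 1 − ΔG/ΔY = 1 − 441/1,075.6 ≈ 0.59.

0.59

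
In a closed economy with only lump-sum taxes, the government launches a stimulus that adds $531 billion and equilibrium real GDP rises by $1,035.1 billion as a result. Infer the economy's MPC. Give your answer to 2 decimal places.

Implied spending multiplier k = ΔY/ΔG = 1,035.1/531 ≈ 1.9493.
Since k = 1/(1 − MPC), MPC = 1 − 1/k = 1 − ΔG/ΔY = 1 − 531/1,035.1 ≈ 0.49.

0.49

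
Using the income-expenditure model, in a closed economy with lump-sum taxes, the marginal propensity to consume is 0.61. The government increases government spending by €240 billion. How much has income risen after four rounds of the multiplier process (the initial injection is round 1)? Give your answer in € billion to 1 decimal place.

€530.2 billion

Round 1 adds ΔG = €240 billion; each later round is MPC = 0.61 times the previous.
After 4 rounds: 240 + 146.4 + 89.304 + 54.47544 = ΔG·(1 − c^4)/(1 − c) = 240 × (1 − 0.13845841)/0.39 ≈ €530.2 billion.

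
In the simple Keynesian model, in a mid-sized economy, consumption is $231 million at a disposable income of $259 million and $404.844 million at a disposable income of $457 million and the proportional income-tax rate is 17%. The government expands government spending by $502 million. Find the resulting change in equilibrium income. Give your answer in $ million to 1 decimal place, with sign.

+$1,850.6 million

MPC = ΔC/ΔYd = (404.844 − 231)/(457 − 259) = 173.844/198 = 0.878.
Expenditure multiplier = 1/(1 − c(1−t)) = 1/(1 − 0.878×0.83) = 1/0.27126 ≈ 3.687.
ΔY = k × ΔG = (+$502 million) / 0.27126 ≈ +$1,850.6 million.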